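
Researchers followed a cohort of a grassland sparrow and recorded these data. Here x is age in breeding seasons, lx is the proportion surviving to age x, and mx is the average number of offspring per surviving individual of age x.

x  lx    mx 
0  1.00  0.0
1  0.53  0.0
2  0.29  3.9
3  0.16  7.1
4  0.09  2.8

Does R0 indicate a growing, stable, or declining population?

R0 = Σ lx·mx = 0 + 0 + 1.131 + 1.136 + 0.252 = 2.519
R0 > 1, so the population is growing.

growing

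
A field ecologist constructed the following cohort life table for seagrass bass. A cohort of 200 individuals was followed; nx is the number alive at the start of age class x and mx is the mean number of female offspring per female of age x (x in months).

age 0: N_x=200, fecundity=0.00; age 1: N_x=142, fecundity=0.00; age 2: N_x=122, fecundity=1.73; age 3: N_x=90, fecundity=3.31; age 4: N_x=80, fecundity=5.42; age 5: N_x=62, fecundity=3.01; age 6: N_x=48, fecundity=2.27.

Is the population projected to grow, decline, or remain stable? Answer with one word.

growing

lx = nx/n0 = nx/200: 1, 0.71, 0.61, 0.45, 0.4, 0.31, 0.24
R0 = Σ lx·mx = 0 + 0 + 1.0553 + 1.4895 + 2.168 + 0.9331 + 0.5448 = 6.1907
R0 > 1, so the population is growing.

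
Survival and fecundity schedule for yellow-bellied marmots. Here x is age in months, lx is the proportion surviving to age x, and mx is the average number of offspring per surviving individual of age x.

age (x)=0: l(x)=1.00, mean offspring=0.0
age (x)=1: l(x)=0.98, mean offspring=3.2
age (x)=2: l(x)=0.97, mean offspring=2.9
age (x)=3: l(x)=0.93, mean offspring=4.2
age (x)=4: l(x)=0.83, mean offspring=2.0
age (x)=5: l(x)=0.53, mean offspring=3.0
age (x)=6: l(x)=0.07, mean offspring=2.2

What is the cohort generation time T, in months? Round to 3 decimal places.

2.715

lx·mx: 0, 3.136, 2.813, 3.906, 1.66, 1.59, 0.154 → R0 = 13.259
x·lx·mx: 0, 3.136, 5.626, 11.718, 6.64, 7.95, 0.924 → Σ = 35.994
T = 35.994 / 13.259 = 2.714684… → 2.715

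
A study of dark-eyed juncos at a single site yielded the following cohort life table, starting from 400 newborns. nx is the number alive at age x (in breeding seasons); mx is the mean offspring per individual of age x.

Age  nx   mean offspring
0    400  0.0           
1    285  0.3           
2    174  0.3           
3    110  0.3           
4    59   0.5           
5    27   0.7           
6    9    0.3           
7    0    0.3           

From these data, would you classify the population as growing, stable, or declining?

lx = nx/n0 = nx/400: 1, 0.7125, 0.435, 0.275, 0.1475, 0.0675, 0.0225, 0
R0 = Σ lx·mx = 0 + 0.21375 + 0.1305 + 0.0825 + 0.07375 + 0.04725 + 0.00675 + 0 = 0.5545
R0 < 1, so the population is declining.

declining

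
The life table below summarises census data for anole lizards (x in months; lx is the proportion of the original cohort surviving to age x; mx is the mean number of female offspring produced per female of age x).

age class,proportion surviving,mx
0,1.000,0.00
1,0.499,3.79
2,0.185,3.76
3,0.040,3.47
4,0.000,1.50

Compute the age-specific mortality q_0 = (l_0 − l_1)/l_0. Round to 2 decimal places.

0.50

q_0 = (l_0 − l_1) / l_0 = (1 − 0.499) / 1
     = 0.501 / 1 = 0.501 → 0.50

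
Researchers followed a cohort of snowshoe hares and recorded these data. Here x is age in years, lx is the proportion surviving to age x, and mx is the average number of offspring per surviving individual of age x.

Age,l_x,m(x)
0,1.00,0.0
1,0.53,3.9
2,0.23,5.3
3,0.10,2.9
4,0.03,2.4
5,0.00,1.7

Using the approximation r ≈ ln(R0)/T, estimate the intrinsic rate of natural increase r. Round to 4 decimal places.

R0 = Σ lx·mx = 0 + 2.067 + 1.219 + 0.29 + 0.072 + 0 = 3.648
Σ x·lx·mx = 5.663; T = 5.663/3.648 = 1.55236…
r ≈ ln(R0)/T = ln(3.648)/1.55236… = 0.833686… → 0.8337

0.8337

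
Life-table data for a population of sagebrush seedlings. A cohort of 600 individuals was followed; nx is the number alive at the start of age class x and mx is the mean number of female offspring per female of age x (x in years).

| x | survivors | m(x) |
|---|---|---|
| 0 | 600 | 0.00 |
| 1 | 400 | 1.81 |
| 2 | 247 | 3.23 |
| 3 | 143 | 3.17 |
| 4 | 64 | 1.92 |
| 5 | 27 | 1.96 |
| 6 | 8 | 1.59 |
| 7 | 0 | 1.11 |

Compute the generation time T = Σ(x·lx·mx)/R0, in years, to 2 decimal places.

lx = nx/n0 = nx/600: 1, 0.66667…, 0.41167…, 0.23833…, 0.10667…, 0.045, 0.01333…, 0
lx·mx: 0, 1.206667…, 1.329683…, 0.755517…, 0.2048…, 0.0882, 0.0212…, 0 → R0 = 3.606067…
x·lx·mx: 0, 1.206667…, 2.659367…, 2.26655…, 0.8192…, 0.441, 0.1272…, 0 → Σ = 7.519983…
T = 7.519983… / 3.606067… = 2.08537… → 2.09

2.09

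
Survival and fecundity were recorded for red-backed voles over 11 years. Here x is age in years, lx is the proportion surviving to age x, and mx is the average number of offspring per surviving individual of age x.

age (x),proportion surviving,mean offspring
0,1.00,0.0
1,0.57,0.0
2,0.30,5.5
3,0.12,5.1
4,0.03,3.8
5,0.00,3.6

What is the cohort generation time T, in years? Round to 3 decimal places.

lx·mx: 0, 0, 1.65, 0.612, 0.114, 0 → R0 = 2.376
x·lx·mx: 0, 0, 3.3, 1.836, 0.456, 0 → Σ = 5.592
T = 5.592 / 2.376 = 2.353535… → 2.354

2.354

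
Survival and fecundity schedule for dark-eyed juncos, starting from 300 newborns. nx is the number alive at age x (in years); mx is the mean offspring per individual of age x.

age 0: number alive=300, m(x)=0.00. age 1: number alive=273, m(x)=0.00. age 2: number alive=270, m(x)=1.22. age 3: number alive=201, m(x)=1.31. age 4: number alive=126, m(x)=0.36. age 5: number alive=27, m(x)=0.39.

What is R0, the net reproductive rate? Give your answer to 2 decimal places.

lx = nx/n0 = nx/300: 1, 0.91, 0.9, 0.67, 0.42, 0.09
lx·mx by age: 0, 0, 1.098, 0.8777, 0.1512, 0.0351
R0 = Σ lx·mx = 2.162 → 2.16

2.16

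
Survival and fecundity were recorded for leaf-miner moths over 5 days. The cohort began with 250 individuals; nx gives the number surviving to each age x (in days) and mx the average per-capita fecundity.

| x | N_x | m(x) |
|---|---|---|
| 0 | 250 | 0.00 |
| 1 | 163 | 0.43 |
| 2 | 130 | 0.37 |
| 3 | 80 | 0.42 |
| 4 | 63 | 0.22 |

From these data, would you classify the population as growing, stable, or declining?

declining

lx = nx/n0 = nx/250: 1, 0.652, 0.52, 0.32, 0.252
R0 = Σ lx·mx = 0 + 0.28036 + 0.1924 + 0.1344 + 0.05544 = 0.6626
R0 < 1, so the population is declining.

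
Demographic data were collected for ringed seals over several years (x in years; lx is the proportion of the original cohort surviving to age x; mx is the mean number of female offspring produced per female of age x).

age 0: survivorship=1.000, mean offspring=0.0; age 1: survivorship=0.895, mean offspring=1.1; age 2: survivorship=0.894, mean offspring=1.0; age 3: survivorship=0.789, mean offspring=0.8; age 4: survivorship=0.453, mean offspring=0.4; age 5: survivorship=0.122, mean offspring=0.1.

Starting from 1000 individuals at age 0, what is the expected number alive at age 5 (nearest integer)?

Expected survivors = N0 · l_5 = 1000 × 0.122 = 122 → 122

122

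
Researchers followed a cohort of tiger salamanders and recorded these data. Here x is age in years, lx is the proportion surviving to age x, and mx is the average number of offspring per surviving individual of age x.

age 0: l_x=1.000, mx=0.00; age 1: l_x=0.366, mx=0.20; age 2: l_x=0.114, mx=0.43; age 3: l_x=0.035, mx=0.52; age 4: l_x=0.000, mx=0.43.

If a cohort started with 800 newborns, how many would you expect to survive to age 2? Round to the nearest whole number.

91

Expected survivors = N0 · l_2 = 800 × 0.114 = 91.2 → 91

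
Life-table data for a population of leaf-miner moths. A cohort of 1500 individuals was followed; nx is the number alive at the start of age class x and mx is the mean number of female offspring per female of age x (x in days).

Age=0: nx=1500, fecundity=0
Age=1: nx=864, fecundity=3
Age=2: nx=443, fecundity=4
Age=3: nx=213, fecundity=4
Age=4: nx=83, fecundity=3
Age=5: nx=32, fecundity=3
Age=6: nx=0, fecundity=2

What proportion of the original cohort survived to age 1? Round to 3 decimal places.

0.576

l_1 = n_1/n_0 = 864/1500 = 0.576 → 0.576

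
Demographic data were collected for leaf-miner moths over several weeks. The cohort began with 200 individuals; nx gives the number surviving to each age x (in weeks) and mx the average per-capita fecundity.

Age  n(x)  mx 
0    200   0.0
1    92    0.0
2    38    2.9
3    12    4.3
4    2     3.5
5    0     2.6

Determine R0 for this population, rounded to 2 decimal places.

0.84

lx = nx/n0 = nx/200: 1, 0.46, 0.19, 0.06, 0.01, 0
lx·mx by age: 0, 0, 0.551, 0.258, 0.035, 0
R0 = Σ lx·mx = 0.844 → 0.84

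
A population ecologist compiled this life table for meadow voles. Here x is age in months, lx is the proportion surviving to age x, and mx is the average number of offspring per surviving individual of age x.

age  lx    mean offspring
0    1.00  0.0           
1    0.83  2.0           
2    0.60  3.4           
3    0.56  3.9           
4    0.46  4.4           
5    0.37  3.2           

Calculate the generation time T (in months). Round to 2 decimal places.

2.89

lx·mx: 0, 1.66, 2.04, 2.184, 2.024, 1.184 → R0 = 9.092
x·lx·mx: 0, 1.66, 4.08, 6.552, 8.096, 5.92 → Σ = 26.308
T = 26.308 / 9.092 = 2.893533… → 2.89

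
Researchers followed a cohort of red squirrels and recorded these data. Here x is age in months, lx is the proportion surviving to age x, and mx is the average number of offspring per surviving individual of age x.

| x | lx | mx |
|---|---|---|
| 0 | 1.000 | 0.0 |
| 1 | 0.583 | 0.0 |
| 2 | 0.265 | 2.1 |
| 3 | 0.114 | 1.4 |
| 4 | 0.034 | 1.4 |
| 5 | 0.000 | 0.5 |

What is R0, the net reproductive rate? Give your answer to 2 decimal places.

0.76

lx·mx by age: 0, 0, 0.5565, 0.1596, 0.0476, 0
R0 = Σ lx·mx = 0.7637 → 0.76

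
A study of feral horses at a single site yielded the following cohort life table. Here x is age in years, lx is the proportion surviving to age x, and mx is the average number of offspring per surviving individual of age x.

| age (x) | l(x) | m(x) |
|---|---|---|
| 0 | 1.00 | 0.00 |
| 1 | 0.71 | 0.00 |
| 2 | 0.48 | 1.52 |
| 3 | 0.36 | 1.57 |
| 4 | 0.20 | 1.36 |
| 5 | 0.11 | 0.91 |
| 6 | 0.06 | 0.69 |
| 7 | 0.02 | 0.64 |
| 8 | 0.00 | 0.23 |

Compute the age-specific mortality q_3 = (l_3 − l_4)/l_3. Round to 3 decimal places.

q_3 = (l_3 − l_4) / l_3 = (0.36 − 0.2) / 0.36
     = 0.16 / 0.36 = 0.444444… → 0.444

0.444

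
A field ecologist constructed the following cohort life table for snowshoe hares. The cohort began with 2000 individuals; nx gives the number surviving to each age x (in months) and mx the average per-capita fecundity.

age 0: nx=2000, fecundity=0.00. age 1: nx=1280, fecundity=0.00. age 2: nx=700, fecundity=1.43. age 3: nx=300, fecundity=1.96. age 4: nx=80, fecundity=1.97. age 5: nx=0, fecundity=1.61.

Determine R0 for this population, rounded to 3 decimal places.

lx = nx/n0 = nx/2000: 1, 0.64, 0.35, 0.15, 0.04, 0
lx·mx by age: 0, 0, 0.5005, 0.294, 0.0788, 0
R0 = Σ lx·mx = 0.8733 → 0.873

0.873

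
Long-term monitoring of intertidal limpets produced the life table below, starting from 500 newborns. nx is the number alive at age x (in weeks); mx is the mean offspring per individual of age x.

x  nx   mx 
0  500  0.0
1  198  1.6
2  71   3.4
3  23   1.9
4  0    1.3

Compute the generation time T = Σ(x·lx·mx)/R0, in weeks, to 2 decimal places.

1.55

lx = nx/n0 = nx/500: 1, 0.396, 0.142, 0.046, 0
lx·mx: 0, 0.6336, 0.4828, 0.0874, 0 → R0 = 1.2038
x·lx·mx: 0, 0.6336, 0.9656, 0.2622, 0 → Σ = 1.8614
T = 1.8614 / 1.2038 = 1.54627… → 1.55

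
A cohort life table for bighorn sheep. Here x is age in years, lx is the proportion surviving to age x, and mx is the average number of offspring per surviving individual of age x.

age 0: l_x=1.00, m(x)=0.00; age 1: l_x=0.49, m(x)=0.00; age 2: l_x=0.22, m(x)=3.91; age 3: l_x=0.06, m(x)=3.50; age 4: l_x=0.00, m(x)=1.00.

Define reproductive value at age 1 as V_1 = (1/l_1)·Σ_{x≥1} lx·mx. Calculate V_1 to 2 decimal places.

lx·mx for x ≥ 1: 0, 0.8602, 0.21, 0 → sum = 1.0702
V_1 = 1.0702 / l_1 = 1.0702 / 0.49 = 2.184082… → 2.18

2.18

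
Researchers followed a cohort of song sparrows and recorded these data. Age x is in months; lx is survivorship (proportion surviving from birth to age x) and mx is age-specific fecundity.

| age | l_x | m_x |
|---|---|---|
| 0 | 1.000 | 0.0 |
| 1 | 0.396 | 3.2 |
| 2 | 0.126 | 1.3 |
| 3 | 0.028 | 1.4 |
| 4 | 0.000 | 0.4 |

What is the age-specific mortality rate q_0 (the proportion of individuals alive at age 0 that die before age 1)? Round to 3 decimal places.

0.604

q_0 = (l_0 − l_1) / l_0 = (1 − 0.396) / 1
     = 0.604 / 1 = 0.604 → 0.604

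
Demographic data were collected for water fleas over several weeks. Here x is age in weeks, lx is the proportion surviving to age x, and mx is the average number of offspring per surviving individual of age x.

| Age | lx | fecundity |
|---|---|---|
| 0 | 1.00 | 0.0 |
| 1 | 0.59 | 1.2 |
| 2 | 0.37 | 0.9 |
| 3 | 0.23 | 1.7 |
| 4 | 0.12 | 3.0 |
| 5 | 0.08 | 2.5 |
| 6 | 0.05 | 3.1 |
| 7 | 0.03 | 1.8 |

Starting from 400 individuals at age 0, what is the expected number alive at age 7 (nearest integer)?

12

Expected survivors = N0 · l_7 = 400 × 0.03 = 12 → 12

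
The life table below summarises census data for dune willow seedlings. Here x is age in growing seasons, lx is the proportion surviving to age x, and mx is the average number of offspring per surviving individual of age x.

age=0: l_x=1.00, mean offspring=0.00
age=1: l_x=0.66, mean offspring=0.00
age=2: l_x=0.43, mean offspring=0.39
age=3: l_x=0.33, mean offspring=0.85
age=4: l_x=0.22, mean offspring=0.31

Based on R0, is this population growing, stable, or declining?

declining

R0 = Σ lx·mx = 0 + 0 + 0.1677 + 0.2805 + 0.0682 = 0.5164
R0 < 1, so the population is declining.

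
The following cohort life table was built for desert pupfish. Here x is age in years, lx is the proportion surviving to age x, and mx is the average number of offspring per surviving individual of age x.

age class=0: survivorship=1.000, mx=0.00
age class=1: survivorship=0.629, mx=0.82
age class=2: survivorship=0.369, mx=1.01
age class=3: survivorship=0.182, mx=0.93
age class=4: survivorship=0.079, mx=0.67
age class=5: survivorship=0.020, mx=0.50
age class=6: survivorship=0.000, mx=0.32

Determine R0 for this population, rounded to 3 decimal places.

lx·mx by age: 0, 0.51578, 0.37269, 0.16926, 0.05293, 0.01, 0
R0 = Σ lx·mx = 1.12066 → 1.121

1.121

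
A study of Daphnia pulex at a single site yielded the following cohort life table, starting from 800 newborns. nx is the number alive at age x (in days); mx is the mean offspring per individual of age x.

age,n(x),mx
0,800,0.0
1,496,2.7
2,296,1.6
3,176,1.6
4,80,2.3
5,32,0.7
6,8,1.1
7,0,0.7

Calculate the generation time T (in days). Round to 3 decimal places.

lx = nx/n0 = nx/800: 1, 0.62, 0.37, 0.22, 0.1, 0.04, 0.01, 0
lx·mx: 0, 1.674, 0.592, 0.352, 0.23, 0.028, 0.011, 0 → R0 = 2.887
x·lx·mx: 0, 1.674, 1.184, 1.056, 0.92, 0.14, 0.066, 0 → Σ = 5.04
T = 5.04 / 2.887 = 1.745757… → 1.746

1.746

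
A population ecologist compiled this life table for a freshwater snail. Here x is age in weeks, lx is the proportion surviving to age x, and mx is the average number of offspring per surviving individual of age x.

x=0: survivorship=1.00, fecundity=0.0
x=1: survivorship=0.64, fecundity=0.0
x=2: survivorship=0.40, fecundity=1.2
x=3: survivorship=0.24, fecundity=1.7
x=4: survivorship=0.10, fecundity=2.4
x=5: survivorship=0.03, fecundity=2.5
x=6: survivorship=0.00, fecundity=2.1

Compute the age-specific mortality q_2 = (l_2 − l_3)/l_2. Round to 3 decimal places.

0.400

q_2 = (l_2 − l_3) / l_2 = (0.4 − 0.24) / 0.4
     = 0.16 / 0.4 = 0.4 → 0.400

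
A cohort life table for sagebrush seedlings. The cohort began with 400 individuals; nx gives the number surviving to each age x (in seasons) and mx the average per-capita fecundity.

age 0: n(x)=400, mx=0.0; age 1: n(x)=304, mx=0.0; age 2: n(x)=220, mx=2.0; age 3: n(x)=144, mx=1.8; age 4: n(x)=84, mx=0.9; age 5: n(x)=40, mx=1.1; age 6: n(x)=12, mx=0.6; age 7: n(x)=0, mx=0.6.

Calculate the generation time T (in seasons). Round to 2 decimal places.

2.69

lx = nx/n0 = nx/400: 1, 0.76, 0.55, 0.36, 0.21, 0.1, 0.03, 0
lx·mx: 0, 0, 1.1, 0.648, 0.189, 0.11, 0.018, 0 → R0 = 2.065
x·lx·mx: 0, 0, 2.2, 1.944, 0.756, 0.55, 0.108, 0 → Σ = 5.558
T = 5.558 / 2.065 = 2.691525… → 2.69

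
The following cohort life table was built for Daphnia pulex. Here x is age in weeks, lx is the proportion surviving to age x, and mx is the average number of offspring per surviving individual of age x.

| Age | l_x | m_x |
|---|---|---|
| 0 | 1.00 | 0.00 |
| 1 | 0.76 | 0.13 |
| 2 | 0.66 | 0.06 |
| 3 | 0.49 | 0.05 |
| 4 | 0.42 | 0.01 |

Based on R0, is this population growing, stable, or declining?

declining

R0 = Σ lx·mx = 0 + 0.0988 + 0.0396 + 0.0245 + 0.0042 = 0.1671
R0 < 1, so the population is declining.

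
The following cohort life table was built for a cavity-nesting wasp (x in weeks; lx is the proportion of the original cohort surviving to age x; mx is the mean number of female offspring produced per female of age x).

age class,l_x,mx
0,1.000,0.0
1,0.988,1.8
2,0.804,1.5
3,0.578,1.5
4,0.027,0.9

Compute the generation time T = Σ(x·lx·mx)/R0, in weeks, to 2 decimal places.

lx·mx: 0, 1.7784, 1.206, 0.867, 0.0243 → R0 = 3.8757
x·lx·mx: 0, 1.7784, 2.412, 2.601, 0.0972 → Σ = 6.8886
T = 6.8886 / 3.8757 = 1.777382… → 1.78

1.78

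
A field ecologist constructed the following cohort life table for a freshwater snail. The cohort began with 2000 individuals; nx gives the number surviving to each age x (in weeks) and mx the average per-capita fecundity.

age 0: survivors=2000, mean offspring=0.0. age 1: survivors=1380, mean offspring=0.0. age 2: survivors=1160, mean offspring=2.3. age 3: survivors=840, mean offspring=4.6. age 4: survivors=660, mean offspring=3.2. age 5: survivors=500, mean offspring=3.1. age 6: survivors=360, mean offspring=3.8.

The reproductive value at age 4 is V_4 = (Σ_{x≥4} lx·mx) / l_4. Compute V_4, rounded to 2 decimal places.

lx = nx/n0 = nx/2000: 1, 0.69, 0.58, 0.42, 0.33, 0.25, 0.18
lx·mx for x ≥ 4: 1.056, 0.775, 0.684 → sum = 2.515
V_4 = 2.515 / l_4 = 2.515 / 0.33 = 7.621212… → 7.62

7.62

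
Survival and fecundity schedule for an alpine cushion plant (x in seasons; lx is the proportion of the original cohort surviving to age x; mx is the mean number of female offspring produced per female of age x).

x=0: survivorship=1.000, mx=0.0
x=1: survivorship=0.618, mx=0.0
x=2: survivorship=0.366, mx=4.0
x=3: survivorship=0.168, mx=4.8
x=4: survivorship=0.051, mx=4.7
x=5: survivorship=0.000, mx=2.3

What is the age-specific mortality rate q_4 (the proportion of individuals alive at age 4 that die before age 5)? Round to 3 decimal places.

1.000

q_4 = (l_4 − l_5) / l_4 = (0.051 − 0) / 0.051
     = 0.051 / 0.051 = 1 → 1.000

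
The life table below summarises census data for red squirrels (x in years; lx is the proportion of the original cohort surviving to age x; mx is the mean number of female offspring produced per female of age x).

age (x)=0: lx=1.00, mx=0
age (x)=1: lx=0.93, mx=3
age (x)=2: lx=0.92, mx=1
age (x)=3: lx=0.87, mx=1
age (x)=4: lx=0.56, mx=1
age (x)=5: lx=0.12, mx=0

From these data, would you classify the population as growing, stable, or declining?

R0 = Σ lx·mx = 0 + 2.79 + 0.92 + 0.87 + 0.56 + 0 = 5.14
R0 > 1, so the population is growing.

growing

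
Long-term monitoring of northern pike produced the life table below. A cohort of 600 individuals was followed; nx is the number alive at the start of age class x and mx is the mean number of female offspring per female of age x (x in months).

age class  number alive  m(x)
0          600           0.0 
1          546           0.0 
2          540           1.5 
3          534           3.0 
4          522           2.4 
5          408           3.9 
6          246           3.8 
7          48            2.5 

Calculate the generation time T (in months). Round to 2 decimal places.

lx = nx/n0 = nx/600: 1, 0.91, 0.9, 0.89, 0.87, 0.68, 0.41, 0.08
lx·mx: 0, 0, 1.35, 2.67, 2.088, 2.652, 1.558, 0.2 → R0 = 10.518
x·lx·mx: 0, 0, 2.7, 8.01, 8.352, 13.26, 9.348, 1.4 → Σ = 43.07
T = 43.07 / 10.518 = 4.094885… → 4.09

4.09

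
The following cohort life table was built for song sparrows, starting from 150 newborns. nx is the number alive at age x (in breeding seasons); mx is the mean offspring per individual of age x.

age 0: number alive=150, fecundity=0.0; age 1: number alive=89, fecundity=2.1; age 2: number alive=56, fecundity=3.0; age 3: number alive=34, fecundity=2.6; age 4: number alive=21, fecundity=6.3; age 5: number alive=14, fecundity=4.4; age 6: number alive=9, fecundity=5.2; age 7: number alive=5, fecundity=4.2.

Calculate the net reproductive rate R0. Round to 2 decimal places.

4.70

lx = nx/n0 = nx/150: 1, 0.59333…, 0.37333…, 0.22667…, 0.14, 0.09333…, 0.06, 0.03333…
lx·mx by age: 0, 1.246…, 1.12…, 0.589333…, 0.882, 0.410667…, 0.312, 0.14…
R0 = Σ lx·mx = 4.7… → 4.70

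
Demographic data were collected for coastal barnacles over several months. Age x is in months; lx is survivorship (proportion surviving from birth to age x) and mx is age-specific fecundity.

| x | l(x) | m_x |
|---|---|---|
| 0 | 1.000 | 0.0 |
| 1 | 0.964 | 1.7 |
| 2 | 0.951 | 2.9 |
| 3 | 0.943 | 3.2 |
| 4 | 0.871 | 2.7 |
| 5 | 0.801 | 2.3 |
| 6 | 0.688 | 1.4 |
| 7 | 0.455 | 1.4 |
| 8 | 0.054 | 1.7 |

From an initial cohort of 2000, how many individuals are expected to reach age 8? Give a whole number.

108

Expected survivors = N0 · l_8 = 2000 × 0.054 = 108 → 108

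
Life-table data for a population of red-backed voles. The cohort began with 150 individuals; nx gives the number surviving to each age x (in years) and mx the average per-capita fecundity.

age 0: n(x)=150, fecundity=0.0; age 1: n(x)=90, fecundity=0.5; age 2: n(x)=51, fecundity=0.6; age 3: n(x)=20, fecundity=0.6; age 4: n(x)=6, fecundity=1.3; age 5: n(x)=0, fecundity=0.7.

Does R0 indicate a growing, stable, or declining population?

lx = nx/n0 = nx/150: 1, 0.6, 0.34, 0.13333…, 0.04, 0
R0 = Σ lx·mx = 0 + 0.3 + 0.204 + 0.08… + 0.052 + 0 = 0.636…
R0 < 1, so the population is declining.

declining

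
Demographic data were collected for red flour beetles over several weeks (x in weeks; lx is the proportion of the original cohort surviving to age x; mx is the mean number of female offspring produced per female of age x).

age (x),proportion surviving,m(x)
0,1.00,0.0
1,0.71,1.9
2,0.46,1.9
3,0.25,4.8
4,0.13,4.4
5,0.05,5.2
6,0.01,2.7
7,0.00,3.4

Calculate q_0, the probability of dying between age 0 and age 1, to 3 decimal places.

q_0 = (l_0 − l_1) / l_0 = (1 − 0.71) / 1
     = 0.29 / 1 = 0.29 → 0.290

0.290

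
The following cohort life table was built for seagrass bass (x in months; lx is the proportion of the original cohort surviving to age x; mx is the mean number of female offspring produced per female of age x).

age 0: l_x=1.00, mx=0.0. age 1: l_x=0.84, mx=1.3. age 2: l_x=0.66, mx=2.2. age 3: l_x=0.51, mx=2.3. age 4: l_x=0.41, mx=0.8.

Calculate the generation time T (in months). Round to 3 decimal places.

2.182

lx·mx: 0, 1.092, 1.452, 1.173, 0.328 → R0 = 4.045
x·lx·mx: 0, 1.092, 2.904, 3.519, 1.312 → Σ = 8.827
T = 8.827 / 4.045 = 2.1822… → 2.182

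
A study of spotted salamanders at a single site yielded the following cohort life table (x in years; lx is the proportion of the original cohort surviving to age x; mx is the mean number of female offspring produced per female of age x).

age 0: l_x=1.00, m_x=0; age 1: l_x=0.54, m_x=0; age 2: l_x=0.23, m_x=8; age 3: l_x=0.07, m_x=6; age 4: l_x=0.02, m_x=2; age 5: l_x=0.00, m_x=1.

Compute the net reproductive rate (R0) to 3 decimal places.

lx·mx by age: 0, 0, 1.84, 0.42, 0.04, 0
R0 = Σ lx·mx = 2.3 → 2.300

2.300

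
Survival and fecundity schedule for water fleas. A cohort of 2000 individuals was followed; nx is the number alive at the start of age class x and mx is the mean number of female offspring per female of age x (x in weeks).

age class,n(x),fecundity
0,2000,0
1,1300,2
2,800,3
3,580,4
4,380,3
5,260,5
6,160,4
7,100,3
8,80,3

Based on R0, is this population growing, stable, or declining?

lx = nx/n0 = nx/2000: 1, 0.65, 0.4, 0.29, 0.19, 0.13, 0.08, 0.05, 0.04
R0 = Σ lx·mx = 0 + 1.3 + 1.2 + 1.16 + 0.57 + 0.65 + 0.32 + 0.15 + 0.12 = 5.47
R0 > 1, so the population is growing.

growing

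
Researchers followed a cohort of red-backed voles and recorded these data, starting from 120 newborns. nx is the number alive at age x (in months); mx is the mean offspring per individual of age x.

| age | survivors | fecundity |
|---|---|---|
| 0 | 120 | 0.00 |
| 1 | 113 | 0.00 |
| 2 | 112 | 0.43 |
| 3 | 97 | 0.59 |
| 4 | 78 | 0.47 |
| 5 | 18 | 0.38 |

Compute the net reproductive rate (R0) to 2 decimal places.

lx = nx/n0 = nx/120: 1, 0.94167…, 0.93333…, 0.80833…, 0.65, 0.15
lx·mx by age: 0, 0, 0.401333…, 0.476917…, 0.3055, 0.057
R0 = Σ lx·mx = 1.24075… → 1.24

1.24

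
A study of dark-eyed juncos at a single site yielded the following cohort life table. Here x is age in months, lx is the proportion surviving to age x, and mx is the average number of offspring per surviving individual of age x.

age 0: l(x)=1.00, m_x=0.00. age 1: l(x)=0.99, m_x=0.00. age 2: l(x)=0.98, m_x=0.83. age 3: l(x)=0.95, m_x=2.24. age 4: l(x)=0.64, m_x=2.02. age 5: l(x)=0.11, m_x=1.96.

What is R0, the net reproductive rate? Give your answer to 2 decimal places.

4.45

lx·mx by age: 0, 0, 0.8134, 2.128, 1.2928, 0.2156
R0 = Σ lx·mx = 4.4498 → 4.45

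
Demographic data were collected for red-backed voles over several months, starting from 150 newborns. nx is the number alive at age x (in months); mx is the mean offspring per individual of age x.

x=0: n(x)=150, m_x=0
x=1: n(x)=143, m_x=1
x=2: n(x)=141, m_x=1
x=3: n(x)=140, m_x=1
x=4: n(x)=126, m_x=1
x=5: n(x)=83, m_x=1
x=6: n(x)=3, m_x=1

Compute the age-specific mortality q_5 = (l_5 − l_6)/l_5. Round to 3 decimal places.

lx = nx/n0 = nx/150: 1, 0.95333…, 0.94, 0.93333…, 0.84, 0.55333…, 0.02
q_5 = (l_5 − l_6) / l_5 = (0.553333… − 0.02) / 0.553333…
     = 0.533333… / 0.553333… = 0.963855… → 0.964

0.964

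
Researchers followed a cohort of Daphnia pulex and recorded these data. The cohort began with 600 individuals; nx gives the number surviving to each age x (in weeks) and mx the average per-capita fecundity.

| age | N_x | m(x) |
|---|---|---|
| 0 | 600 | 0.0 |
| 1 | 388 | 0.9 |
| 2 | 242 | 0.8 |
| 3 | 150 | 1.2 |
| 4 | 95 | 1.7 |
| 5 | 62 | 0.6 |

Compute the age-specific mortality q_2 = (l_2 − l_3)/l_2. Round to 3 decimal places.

lx = nx/n0 = nx/600: 1, 0.64667…, 0.40333…, 0.25, 0.15833…, 0.10333…
q_2 = (l_2 − l_3) / l_2 = (0.403333… − 0.25) / 0.403333…
     = 0.153333… / 0.403333… = 0.380165… → 0.380

0.380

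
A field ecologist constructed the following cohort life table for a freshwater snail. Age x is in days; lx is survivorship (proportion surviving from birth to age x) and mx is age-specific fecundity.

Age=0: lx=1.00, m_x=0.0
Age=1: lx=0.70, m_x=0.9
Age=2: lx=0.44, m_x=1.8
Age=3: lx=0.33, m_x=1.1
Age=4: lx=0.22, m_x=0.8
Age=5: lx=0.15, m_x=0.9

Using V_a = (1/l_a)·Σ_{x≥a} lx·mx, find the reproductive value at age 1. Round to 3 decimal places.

lx·mx for x ≥ 1: 0.63, 0.792, 0.363, 0.176, 0.135 → sum = 2.096
V_1 = 2.096 / l_1 = 2.096 / 0.7 = 2.994286… → 2.994

2.994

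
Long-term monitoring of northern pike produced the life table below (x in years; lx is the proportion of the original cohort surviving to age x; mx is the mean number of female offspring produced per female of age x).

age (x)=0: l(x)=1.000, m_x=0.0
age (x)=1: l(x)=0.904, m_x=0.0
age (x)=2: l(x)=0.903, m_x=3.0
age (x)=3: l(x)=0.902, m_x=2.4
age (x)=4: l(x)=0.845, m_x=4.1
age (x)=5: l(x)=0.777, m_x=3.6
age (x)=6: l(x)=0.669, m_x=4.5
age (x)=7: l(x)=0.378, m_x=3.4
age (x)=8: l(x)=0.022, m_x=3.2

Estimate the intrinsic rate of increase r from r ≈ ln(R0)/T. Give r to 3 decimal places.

0.631

R0 = Σ lx·mx = 0 + 0 + 2.709 + 2.1648 + 3.4645 + 2.7972 + 3.0105 + 1.2852 + 0.0704 = 15.5016
Σ x·lx·mx = 67.379; T = 67.379/15.5016 = 4.34658…
r ≈ ln(R0)/T = ln(15.5016)/4.34658… = 0.6306… → 0.631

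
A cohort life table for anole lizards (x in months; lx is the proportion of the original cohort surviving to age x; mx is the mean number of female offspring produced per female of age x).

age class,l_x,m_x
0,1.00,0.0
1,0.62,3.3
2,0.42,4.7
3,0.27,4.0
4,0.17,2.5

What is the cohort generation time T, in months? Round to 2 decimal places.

1.98

lx·mx: 0, 2.046, 1.974, 1.08, 0.425 → R0 = 5.525
x·lx·mx: 0, 2.046, 3.948, 3.24, 1.7 → Σ = 10.934
T = 10.934 / 5.525 = 1.979005… → 1.98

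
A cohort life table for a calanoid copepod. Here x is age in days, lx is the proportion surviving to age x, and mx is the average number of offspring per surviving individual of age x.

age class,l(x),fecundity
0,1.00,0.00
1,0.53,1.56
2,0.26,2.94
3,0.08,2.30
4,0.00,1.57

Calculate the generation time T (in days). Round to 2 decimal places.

lx·mx: 0, 0.8268, 0.7644, 0.184, 0 → R0 = 1.7752
x·lx·mx: 0, 0.8268, 1.5288, 0.552, 0 → Σ = 2.9076
T = 2.9076 / 1.7752 = 1.6379… → 1.64

1.64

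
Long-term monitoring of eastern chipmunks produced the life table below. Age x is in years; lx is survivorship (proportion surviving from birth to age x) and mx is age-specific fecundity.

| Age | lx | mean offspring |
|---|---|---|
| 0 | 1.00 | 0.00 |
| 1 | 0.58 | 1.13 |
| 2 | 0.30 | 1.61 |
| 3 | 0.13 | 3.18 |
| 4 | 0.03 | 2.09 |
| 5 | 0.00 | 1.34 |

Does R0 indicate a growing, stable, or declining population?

growing

R0 = Σ lx·mx = 0 + 0.6554 + 0.483 + 0.4134 + 0.0627 + 0 = 1.6145
R0 > 1, so the population is growing.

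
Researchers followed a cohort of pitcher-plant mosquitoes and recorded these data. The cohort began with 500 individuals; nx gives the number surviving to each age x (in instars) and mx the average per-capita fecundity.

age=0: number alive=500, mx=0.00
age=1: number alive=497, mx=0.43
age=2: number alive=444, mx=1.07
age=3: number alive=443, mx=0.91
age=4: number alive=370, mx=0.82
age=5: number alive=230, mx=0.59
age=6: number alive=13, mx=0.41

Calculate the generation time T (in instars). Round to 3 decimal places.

lx = nx/n0 = nx/500: 1, 0.994, 0.888, 0.886, 0.74, 0.46, 0.026
lx·mx: 0, 0.42742, 0.95016, 0.80626, 0.6068, 0.2714, 0.01066 → R0 = 3.0727
x·lx·mx: 0, 0.42742, 1.90032, 2.41878, 2.4272, 1.357, 0.06396 → Σ = 8.59468
T = 8.59468 / 3.0727 = 2.79711… → 2.797

2.797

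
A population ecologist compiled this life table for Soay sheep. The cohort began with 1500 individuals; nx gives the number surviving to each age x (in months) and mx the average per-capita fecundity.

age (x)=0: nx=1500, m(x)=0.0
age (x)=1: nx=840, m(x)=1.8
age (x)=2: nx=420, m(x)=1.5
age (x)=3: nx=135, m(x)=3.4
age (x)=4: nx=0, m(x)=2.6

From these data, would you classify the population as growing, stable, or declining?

growing

lx = nx/n0 = nx/1500: 1, 0.56, 0.28, 0.09, 0
R0 = Σ lx·mx = 0 + 1.008 + 0.42 + 0.306 + 0 = 1.734
R0 > 1, so the population is growing.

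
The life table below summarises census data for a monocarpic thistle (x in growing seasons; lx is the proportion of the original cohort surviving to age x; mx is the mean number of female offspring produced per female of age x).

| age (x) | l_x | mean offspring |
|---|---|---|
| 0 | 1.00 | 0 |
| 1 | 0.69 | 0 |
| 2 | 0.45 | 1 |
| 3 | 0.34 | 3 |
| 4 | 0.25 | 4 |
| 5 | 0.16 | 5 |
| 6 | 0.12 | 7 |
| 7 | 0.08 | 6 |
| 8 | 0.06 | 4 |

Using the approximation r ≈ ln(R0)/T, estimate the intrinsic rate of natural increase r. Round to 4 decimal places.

0.3414

R0 = Σ lx·mx = 0 + 0 + 0.45 + 1.02 + 1 + 0.8 + 0.84 + 0.48 + 0.24 = 4.83
Σ x·lx·mx = 22.28; T = 22.28/4.83 = 4.61284…
r ≈ ln(R0)/T = ln(4.83)/4.61284… = 0.341405… → 0.3414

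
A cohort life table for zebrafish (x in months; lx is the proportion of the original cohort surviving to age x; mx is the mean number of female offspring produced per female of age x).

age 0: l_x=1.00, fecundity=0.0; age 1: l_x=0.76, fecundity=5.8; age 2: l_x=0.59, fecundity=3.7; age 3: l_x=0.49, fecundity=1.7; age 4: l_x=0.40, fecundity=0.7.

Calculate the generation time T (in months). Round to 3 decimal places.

1.609

lx·mx: 0, 4.408, 2.183, 0.833, 0.28 → R0 = 7.704
x·lx·mx: 0, 4.408, 4.366, 2.499, 1.12 → Σ = 12.393
T = 12.393 / 7.704 = 1.608645… → 1.609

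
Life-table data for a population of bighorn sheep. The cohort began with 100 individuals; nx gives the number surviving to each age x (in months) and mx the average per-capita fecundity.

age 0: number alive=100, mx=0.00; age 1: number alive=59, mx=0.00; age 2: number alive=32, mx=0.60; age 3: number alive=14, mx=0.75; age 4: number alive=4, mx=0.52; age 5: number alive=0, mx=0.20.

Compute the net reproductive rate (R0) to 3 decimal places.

0.318

lx = nx/n0 = nx/100: 1, 0.59, 0.32, 0.14, 0.04, 0
lx·mx by age: 0, 0, 0.192, 0.105, 0.0208, 0
R0 = Σ lx·mx = 0.3178 → 0.318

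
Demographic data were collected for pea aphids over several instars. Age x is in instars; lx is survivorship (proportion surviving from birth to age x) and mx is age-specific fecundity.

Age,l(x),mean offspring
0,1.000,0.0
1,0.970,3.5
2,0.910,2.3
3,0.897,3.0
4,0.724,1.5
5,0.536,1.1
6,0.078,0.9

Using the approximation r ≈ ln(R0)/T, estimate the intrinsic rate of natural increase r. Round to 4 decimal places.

0.9748

R0 = Σ lx·mx = 0 + 3.395 + 2.093 + 2.691 + 1.086 + 0.5896 + 0.0702 = 9.9248
Σ x·lx·mx = 23.3672; T = 23.3672/9.9248 = 2.35443…
r ≈ ln(R0)/T = ln(9.9248)/2.35443… = 0.974776… → 0.9748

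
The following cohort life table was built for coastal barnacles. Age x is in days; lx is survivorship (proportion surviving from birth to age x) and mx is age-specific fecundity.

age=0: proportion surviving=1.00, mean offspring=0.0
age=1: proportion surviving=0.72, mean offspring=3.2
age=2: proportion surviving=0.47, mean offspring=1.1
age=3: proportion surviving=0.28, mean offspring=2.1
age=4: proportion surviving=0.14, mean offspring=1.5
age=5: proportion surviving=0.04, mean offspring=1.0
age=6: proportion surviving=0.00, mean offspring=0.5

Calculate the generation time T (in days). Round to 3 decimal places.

lx·mx: 0, 2.304, 0.517, 0.588, 0.21, 0.04, 0 → R0 = 3.659
x·lx·mx: 0, 2.304, 1.034, 1.764, 0.84, 0.2, 0 → Σ = 6.142
T = 6.142 / 3.659 = 1.678601… → 1.679

1.679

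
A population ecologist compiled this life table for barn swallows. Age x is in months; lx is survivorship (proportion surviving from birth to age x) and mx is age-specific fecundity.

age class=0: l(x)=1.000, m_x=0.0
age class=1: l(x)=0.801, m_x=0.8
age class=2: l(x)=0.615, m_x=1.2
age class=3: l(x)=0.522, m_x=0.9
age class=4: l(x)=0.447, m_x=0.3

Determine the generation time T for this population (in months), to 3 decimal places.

lx·mx: 0, 0.6408, 0.738, 0.4698, 0.1341 → R0 = 1.9827
x·lx·mx: 0, 0.6408, 1.476, 1.4094, 0.5364 → Σ = 4.0626
T = 4.0626 / 1.9827 = 2.049024… → 2.049

2.049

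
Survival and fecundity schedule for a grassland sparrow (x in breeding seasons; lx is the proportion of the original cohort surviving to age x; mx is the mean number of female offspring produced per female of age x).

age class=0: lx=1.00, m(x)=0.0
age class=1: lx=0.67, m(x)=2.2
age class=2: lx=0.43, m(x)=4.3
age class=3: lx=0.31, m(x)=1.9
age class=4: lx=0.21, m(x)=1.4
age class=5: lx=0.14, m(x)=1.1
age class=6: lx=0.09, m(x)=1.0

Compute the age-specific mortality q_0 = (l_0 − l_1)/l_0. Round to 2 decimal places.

q_0 = (l_0 − l_1) / l_0 = (1 − 0.67) / 1
     = 0.33 / 1 = 0.33 → 0.33

0.33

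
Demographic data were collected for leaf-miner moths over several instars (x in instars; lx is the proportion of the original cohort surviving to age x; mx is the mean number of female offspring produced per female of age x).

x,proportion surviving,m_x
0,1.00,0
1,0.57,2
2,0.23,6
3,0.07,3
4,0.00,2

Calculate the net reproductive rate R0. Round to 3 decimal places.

lx·mx by age: 0, 1.14, 1.38, 0.21, 0
R0 = Σ lx·mx = 2.73 → 2.730

2.730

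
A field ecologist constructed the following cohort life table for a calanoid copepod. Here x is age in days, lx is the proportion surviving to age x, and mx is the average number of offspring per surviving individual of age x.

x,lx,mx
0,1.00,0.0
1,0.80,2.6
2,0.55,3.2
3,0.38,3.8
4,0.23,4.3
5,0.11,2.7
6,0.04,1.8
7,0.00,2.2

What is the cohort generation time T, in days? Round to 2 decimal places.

lx·mx: 0, 2.08, 1.76, 1.444, 0.989, 0.297, 0.072, 0 → R0 = 6.642
x·lx·mx: 0, 2.08, 3.52, 4.332, 3.956, 1.485, 0.432, 0 → Σ = 15.805
T = 15.805 / 6.642 = 2.379554… → 2.38

2.38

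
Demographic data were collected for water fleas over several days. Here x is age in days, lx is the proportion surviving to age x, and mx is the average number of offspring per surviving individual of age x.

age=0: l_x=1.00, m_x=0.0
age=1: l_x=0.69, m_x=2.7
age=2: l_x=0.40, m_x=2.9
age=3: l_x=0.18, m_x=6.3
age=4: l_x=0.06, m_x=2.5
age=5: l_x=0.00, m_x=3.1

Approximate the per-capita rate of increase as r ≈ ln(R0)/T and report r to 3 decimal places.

R0 = Σ lx·mx = 0 + 1.863 + 1.16 + 1.134 + 0.15 + 0 = 4.307
Σ x·lx·mx = 8.185; T = 8.185/4.307 = 1.90039…
r ≈ ln(R0)/T = ln(4.307)/1.90039… = 0.76839… → 0.768

0.768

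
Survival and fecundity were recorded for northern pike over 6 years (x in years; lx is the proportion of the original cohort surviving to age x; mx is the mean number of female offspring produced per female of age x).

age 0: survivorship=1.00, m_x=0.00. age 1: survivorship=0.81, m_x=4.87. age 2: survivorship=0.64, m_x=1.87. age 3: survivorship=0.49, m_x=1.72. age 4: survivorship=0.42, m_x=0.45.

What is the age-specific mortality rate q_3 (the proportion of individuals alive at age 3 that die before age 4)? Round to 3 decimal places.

q_3 = (l_3 − l_4) / l_3 = (0.49 − 0.42) / 0.49
     = 0.07 / 0.49 = 0.142857… → 0.143

0.143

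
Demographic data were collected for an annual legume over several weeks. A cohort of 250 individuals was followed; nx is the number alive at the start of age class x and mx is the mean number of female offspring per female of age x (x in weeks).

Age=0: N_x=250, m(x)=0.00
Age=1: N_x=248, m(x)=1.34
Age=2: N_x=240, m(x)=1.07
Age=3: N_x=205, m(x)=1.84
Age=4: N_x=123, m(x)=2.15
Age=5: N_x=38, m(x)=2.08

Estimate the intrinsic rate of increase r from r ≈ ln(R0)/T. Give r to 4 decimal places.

lx = nx/n0 = nx/250: 1, 0.992, 0.96, 0.82, 0.492, 0.152
R0 = Σ lx·mx = 0 + 1.32928 + 1.0272 + 1.5088 + 1.0578 + 0.31616 = 5.23924
Σ x·lx·mx = 13.72208; T = 13.72208/5.23924 = 2.6191…
r ≈ ln(R0)/T = ln(5.23924)/2.6191… = 0.632346… → 0.6323

0.6323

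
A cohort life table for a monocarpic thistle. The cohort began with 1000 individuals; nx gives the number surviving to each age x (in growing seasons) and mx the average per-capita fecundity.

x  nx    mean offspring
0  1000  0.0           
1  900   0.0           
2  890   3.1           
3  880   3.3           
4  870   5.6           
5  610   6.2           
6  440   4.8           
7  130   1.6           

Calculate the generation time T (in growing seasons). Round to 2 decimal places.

4.01

lx = nx/n0 = nx/1000: 1, 0.9, 0.89, 0.88, 0.87, 0.61, 0.44, 0.13
lx·mx: 0, 0, 2.759, 2.904, 4.872, 3.782, 2.112, 0.208 → R0 = 16.637
x·lx·mx: 0, 0, 5.518, 8.712, 19.488, 18.91, 12.672, 1.456 → Σ = 66.756
T = 66.756 / 16.637 = 4.012502… → 4.01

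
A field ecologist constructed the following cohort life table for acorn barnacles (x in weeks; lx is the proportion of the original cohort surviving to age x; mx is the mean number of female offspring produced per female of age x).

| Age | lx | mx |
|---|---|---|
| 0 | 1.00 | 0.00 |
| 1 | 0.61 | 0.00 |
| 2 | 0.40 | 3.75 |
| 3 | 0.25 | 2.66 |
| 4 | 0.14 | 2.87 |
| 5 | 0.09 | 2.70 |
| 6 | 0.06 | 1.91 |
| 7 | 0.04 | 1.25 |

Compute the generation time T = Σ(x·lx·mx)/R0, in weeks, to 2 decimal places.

2.98

lx·mx: 0, 0, 1.5, 0.665, 0.4018, 0.243, 0.1146, 0.05 → R0 = 2.9744
x·lx·mx: 0, 0, 3, 1.995, 1.6072, 1.215, 0.6876, 0.35 → Σ = 8.8548
T = 8.8548 / 2.9744 = 2.977004… → 2.98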